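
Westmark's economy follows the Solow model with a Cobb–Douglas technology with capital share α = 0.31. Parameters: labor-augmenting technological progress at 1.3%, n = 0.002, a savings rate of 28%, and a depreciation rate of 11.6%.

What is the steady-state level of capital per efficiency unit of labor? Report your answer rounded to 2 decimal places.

k* ≈ 3.01

In steady state, investment equals break-even investment: s·k^α = (n + g + δ)·k.
Rearranging, k^(1−α) = s / (n + g + δ).
k^0.69 = 0.28 / (0.002 + 0.013 + 0.116) = 0.28 / 0.131 = 2.1374
k* = 2.1374^(1/0.69) ≈ 3.0067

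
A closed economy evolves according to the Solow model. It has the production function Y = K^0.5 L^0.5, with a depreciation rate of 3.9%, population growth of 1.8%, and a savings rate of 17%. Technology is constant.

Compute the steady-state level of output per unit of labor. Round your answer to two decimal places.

At the steady state, Δk = 0, so s·k^α = (n + δ)·k.
Dividing both sides by k: k^(1−α) = s / (n + δ).
k^0.5 = 0.17 / (0.018 + 0.039) = 0.17 / 0.057 = 2.9825
k* = 2.9825^(1/0.5) ≈ 8.8953
y* = (k*)^α = 8.8953^0.5 ≈ 2.9825

y* ≈ 2.98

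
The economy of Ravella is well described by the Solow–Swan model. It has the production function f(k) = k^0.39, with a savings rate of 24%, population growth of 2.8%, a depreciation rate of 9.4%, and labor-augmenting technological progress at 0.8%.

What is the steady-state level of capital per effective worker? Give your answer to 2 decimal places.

In steady state, investment equals break-even investment: s·k^α = (n + g + δ)·k.
Dividing both sides by k: k^(1−α) = s / (n + g + δ).
k^0.61 = 0.24 / (0.028 + 0.008 + 0.094) = 0.24 / 0.130 = 1.8462
k* = 1.8462^(1/0.61) ≈ 2.7323

k* = 2.73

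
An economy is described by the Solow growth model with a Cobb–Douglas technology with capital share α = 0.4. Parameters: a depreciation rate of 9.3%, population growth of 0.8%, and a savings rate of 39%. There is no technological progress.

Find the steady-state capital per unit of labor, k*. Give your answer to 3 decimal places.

k* ≈ 9.504

In steady state, investment equals break-even investment: s·k^α = (n + δ)·k.
Rearranging, k^(1−α) = s / (n + δ).
k^0.6 = 0.39 / (0.008 + 0.093) = 0.39 / 0.101 = 3.8614
k* = 3.8614^(1/0.6) ≈ 9.5040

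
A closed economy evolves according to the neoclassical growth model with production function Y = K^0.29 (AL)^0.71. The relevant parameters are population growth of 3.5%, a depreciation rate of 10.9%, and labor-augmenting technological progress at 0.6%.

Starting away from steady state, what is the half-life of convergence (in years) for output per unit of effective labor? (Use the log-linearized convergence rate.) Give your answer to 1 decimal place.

Near the steady state the convergence rate is λ = (1 − α)(n + g + δ).
λ = (1 − 0.29) × 0.150 = 0.71 × 0.150 = 0.1065
Half-life = ln 2 / λ = 0.6931 / 0.1065 ≈ 6.51 years

half-life ≈ 6.5 years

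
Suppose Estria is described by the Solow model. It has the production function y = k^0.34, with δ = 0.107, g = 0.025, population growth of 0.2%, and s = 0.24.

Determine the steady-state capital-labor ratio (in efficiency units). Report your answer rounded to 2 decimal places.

At the steady state, Δk = 0, so s·k^α = (n + g + δ)·k.
Rearranging, k^(1−α) = s / (n + g + δ).
k^0.66 = 0.24 / (0.002 + 0.025 + 0.107) = 0.24 / 0.134 = 1.7910
k* = 1.7910^(1/0.66) ≈ 2.4181

k* = 2.42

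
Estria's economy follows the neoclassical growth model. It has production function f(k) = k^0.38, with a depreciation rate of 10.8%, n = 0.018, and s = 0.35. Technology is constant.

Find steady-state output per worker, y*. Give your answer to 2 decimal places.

y* = 1.87

At the steady state, Δk = 0, so s·k^α = (n + δ)·k.
Rearranging, k^(1−α) = s / (n + δ).
k^0.62 = 0.35 / (0.018 + 0.108) = 0.35 / 0.126 = 2.7778
k* = 2.7778^(1/0.62) ≈ 5.1957
y* = (k*)^α = 5.1957^0.38 ≈ 1.8704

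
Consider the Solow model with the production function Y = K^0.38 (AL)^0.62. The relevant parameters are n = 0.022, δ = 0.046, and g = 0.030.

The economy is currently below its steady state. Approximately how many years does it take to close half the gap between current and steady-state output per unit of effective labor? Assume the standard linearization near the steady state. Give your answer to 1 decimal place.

Near the steady state the convergence rate is λ = (1 − α)(n + g + δ).
λ = (1 − 0.38) × 0.098 = 0.62 × 0.098 = 0.06076
Half-life = ln 2 / λ = 0.6931 / 0.06076 ≈ 11.41 years

half-life ≈ 11.4 years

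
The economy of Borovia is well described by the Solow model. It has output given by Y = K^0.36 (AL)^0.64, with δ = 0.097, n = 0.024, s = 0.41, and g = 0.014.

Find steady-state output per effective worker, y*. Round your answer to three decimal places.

y* = 1.868

Steady state requires s·f(k) = (n + g + δ)·k, i.e. s·k^α = (n + g + δ)·k.
Rearranging, k^(1−α) = s / (n + g + δ).
k^0.64 = 0.41 / (0.024 + 0.014 + 0.097) = 0.41 / 0.135 = 3.0370
k* = 3.0370^(1/0.64) ≈ 5.6731
y* = (k*)^α = 5.6731^0.36 ≈ 1.8680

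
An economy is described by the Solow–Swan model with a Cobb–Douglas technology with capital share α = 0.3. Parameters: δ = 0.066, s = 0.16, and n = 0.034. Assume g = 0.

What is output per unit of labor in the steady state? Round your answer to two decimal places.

At the steady state, Δk = 0, so s·k^α = (n + δ)·k.
Rearranging, k^(1−α) = s / (n + δ).
k^0.7 = 0.16 / (0.034 + 0.066) = 0.16 / 0.100 = 1.6000
k* = 1.6000^(1/0.7) ≈ 1.9570
y* = (k*)^α = 1.9570^0.3 ≈ 1.2231

y* ≈ 1.22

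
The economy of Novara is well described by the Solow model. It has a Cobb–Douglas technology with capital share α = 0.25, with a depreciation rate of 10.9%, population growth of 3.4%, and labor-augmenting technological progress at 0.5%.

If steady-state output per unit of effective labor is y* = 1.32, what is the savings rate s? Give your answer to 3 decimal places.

s ≈ 0.340

Steady state requires s·f(k) = (n + g + δ)·k, i.e. s·k^α = (n + g + δ)·k.
Since y* = [s/(n + g + δ)]^(α/(1−α)), we have s/(n + g + δ) = (y*)^((1−α)/α) = 1.32^3 = 2.3000.
Therefore s = 2.3000 × (n + g + δ) = 2.3000 × 0.148 = 0.3404.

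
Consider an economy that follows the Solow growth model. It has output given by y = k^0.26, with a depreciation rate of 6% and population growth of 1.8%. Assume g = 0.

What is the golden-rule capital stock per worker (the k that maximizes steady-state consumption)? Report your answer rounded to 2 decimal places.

k_gold ≈ 5.09

The golden rule sets f'(k) = n + δ, i.e. α·k^(α−1) = n + δ.
So k^(1−α) = α / (n + δ) = 0.26 / 0.078 = 3.3333.
k_gold = 3.3333^(1/0.74) ≈ 5.0885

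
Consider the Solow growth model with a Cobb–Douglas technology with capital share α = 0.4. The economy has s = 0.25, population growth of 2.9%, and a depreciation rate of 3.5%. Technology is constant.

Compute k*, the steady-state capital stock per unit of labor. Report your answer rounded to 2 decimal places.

Steady state requires s·f(k) = (n + δ)·k, i.e. s·k^α = (n + δ)·k.
Rearranging, k^(1−α) = s / (n + δ).
k^0.6 = 0.25 / (0.029 + 0.035) = 0.25 / 0.064 = 3.9063
k* = 3.9063^(1/0.6) ≈ 9.6889

k* = 9.69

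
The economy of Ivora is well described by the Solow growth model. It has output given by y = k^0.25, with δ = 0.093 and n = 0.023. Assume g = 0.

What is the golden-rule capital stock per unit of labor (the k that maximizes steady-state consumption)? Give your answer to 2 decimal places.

The golden rule sets f'(k) = n + δ, i.e. α·k^(α−1) = n + δ.
So k^(1−α) = α / (n + δ) = 0.25 / 0.116 = 2.1552.
k_gold = 2.1552^(1/0.75) ≈ 2.7839

k_gold ≈ 2.78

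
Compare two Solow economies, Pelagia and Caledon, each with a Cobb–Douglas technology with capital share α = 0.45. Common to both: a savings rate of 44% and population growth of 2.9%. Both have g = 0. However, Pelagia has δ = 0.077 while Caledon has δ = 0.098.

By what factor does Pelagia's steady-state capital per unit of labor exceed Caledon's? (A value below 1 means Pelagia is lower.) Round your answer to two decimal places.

Steady-state k* = [s/(n + δ)]^(1/(1−α)), so the ratio is [ (s_P/(n + δ)_P) / (s_C/(n + δ)_C) ]^1.8182.
s_P/(n + δ)_P = 0.44/0.106 = 4.1509; s_C/(n + δ)_C = 0.44/0.127 = 3.4646.
Ratio = (4.1509/3.4646)^1.8182 = 1.1981^1.8182 ≈ 1.3890

ratio ≈ 1.39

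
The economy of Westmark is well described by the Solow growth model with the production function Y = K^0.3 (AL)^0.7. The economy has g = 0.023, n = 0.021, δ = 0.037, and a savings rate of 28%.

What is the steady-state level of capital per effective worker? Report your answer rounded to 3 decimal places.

Steady state requires s·f(k) = (n + g + δ)·k, i.e. s·k^α = (n + g + δ)·k.
Rearranging, k^(1−α) = s / (n + g + δ).
k^0.7 = 0.28 / (0.021 + 0.023 + 0.037) = 0.28 / 0.081 = 3.4568
k* = 3.4568^(1/0.7) ≈ 5.8821

k* ≈ 5.882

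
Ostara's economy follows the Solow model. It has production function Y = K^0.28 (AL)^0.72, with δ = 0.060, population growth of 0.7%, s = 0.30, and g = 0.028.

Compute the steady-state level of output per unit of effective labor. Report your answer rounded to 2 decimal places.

In steady state, investment equals break-even investment: s·k^α = (n + g + δ)·k.
Rearranging, k^(1−α) = s / (n + g + δ).
k^0.72 = 0.30 / (0.007 + 0.028 + 0.060) = 0.30 / 0.095 = 3.1579
k* = 3.1579^(1/0.72) ≈ 4.9387
y* = (k*)^α = 4.9387^0.28 ≈ 1.5639

y* = 1.56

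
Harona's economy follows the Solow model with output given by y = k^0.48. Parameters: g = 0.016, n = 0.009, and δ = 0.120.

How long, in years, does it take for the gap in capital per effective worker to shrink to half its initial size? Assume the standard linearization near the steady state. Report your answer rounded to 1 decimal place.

half-life ≈ 9.2 years

Near the steady state the convergence rate is λ = (1 − α)(n + g + δ).
λ = (1 − 0.48) × 0.145 = 0.52 × 0.145 = 0.0754
Half-life = ln 2 / λ = 0.6931 / 0.0754 ≈ 9.19 years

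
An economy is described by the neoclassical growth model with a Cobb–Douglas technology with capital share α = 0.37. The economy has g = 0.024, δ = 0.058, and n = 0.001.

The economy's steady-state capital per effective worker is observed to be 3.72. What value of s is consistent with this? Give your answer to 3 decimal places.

Steady state requires s·f(k) = (n + g + δ)·k, i.e. s·k^α = (n + g + δ)·k.
So s / (n + g + δ) = (k*)^(1−α) = 3.72^0.63 = 2.2879.
Therefore s = 2.2879 × (n + g + δ) = 2.2879 × 0.083 = 0.1899.

s ≈ 0.190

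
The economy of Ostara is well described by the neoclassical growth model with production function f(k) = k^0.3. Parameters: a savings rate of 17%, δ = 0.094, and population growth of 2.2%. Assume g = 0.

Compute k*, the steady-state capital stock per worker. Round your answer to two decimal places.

At the steady state, Δk = 0, so s·k^α = (n + δ)·k.
Dividing both sides by k: k^(1−α) = s / (n + δ).
k^0.7 = 0.17 / (0.022 + 0.094) = 0.17 / 0.116 = 1.4655
k* = 1.4655^(1/0.7) ≈ 1.7263

k* ≈ 1.73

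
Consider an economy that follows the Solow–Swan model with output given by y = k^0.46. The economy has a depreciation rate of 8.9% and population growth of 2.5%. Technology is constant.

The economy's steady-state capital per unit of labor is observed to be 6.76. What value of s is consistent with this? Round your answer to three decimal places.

s ≈ 0.320

At the steady state, Δk = 0, so s·k^α = (n + δ)·k.
So s / (n + δ) = (k*)^(1−α) = 6.76^0.54 = 2.8065.
Therefore s = 2.8065 × (n + δ) = 2.8065 × 0.114 = 0.3199.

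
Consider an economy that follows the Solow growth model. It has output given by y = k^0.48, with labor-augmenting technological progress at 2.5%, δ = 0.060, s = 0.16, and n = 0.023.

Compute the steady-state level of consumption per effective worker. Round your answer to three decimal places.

At the steady state, Δk = 0, so s·k^α = (n + g + δ)·k.
Rearranging, k^(1−α) = s / (n + g + δ).
k^0.52 = 0.16 / (0.023 + 0.025 + 0.060) = 0.16 / 0.108 = 1.4815
k* = 1.4815^(1/0.52) ≈ 2.1295
y* = (k*)^α = 2.1295^0.48 ≈ 1.4374
c* = (1 − s)·y* = (1 − 0.16) × 1.4374 ≈ 1.2074

c* = 1.207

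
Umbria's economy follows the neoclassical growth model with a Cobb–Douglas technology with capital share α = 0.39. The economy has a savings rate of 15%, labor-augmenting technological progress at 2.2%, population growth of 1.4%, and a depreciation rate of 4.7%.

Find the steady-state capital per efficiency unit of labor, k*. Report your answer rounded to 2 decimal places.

At the steady state, Δk = 0, so s·k^α = (n + g + δ)·k.
Rearranging, k^(1−α) = s / (n + g + δ).
k^0.61 = 0.15 / (0.014 + 0.022 + 0.047) = 0.15 / 0.083 = 1.8072
k* = 1.8072^(1/0.61) ≈ 2.6383

k* ≈ 2.64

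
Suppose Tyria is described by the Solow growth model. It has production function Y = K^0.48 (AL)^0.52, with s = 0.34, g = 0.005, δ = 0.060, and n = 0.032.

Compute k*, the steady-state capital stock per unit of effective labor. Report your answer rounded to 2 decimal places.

k* = 11.16

Steady state requires s·f(k) = (n + g + δ)·k, i.e. s·k^α = (n + g + δ)·k.
Rearranging, k^(1−α) = s / (n + g + δ).
k^0.52 = 0.34 / (0.032 + 0.005 + 0.060) = 0.34 / 0.097 = 3.5052
k* = 3.5052^(1/0.52) ≈ 11.1564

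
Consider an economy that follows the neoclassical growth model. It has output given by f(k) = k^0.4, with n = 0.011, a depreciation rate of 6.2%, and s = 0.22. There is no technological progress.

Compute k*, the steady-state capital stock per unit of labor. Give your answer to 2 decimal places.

k* = 6.29

In steady state, investment equals break-even investment: s·k^α = (n + δ)·k.
Dividing both sides by k: k^(1−α) = s / (n + δ).
k^0.6 = 0.22 / (0.011 + 0.062) = 0.22 / 0.073 = 3.0137
k* = 3.0137^(1/0.6) ≈ 6.2878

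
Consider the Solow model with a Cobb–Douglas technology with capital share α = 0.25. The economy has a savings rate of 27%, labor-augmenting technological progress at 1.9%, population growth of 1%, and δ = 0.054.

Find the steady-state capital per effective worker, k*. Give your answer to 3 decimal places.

k* = 4.820

At the steady state, Δk = 0, so s·k^α = (n + g + δ)·k.
Rearranging, k^(1−α) = s / (n + g + δ).
k^0.75 = 0.27 / (0.010 + 0.019 + 0.054) = 0.27 / 0.083 = 3.2530
k* = 3.2530^(1/0.75) ≈ 4.8200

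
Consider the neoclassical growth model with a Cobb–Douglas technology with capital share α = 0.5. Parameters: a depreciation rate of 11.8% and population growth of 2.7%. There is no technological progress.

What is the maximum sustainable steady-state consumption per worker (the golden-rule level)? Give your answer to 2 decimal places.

At the golden rule, f'(k) = n + δ, so α·k^(α−1) = n + δ and k_gold = (α/(n + δ))^(1/(1−α)).
k_gold = (0.5/0.145)^(1/0.5) = 3.4483^2 ≈ 11.8908
c_gold = f(k_gold) − (n + δ)·k_gold = 3.4483 − 0.145×11.8908 ≈ 1.7241

c_gold ≈ 1.72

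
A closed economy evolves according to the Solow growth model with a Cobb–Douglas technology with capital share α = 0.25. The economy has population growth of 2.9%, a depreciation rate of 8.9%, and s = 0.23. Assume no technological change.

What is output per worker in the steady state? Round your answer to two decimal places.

At the steady state, Δk = 0, so s·k^α = (n + δ)·k.
Dividing both sides by k: k^(1−α) = s / (n + δ).
k^0.75 = 0.23 / (0.029 + 0.089) = 0.23 / 0.118 = 1.9492
k* = 1.9492^(1/0.75) ≈ 2.4349
y* = (k*)^α = 2.4349^0.25 ≈ 1.2492

y* = 1.25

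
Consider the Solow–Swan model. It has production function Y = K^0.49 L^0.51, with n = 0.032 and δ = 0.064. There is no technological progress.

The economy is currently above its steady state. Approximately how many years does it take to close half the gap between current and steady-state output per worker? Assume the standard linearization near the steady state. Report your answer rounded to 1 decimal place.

t_½ ≈ 14.2 years

Near the steady state the convergence rate is λ = (1 − α)(n + δ).
λ = (1 − 0.49) × 0.096 = 0.51 × 0.096 = 0.04896
Half-life = ln 2 / λ = 0.6931 / 0.04896 ≈ 14.16 years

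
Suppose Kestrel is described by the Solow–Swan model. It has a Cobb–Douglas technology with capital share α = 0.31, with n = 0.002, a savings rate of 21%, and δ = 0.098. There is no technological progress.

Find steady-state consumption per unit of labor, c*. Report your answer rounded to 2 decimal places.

In steady state, investment equals break-even investment: s·k^α = (n + δ)·k.
Dividing both sides by k: k^(1−α) = s / (n + δ).
k^0.69 = 0.21 / (0.002 + 0.098) = 0.21 / 0.100 = 2.1000
k* = 2.1000^(1/0.69) ≈ 2.9308
y* = (k*)^α = 2.9308^0.31 ≈ 1.3956
c* = (1 − s)·y* = (1 − 0.21) × 1.3956 ≈ 1.1025

c* = 1.10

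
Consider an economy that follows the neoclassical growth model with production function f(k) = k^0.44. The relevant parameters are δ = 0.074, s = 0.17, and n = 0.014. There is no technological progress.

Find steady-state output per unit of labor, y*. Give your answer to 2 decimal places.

y* = 1.68

Steady state requires s·f(k) = (n + δ)·k, i.e. s·k^α = (n + δ)·k.
Rearranging, k^(1−α) = s / (n + δ).
k^0.56 = 0.17 / (0.014 + 0.074) = 0.17 / 0.088 = 1.9318
k* = 1.9318^(1/0.56) ≈ 3.2408
y* = (k*)^α = 3.2408^0.44 ≈ 1.6776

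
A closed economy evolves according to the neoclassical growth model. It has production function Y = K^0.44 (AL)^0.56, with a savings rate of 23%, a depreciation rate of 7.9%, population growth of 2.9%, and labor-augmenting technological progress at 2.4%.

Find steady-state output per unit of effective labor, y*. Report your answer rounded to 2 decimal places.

In steady state, investment equals break-even investment: s·k^α = (n + g + δ)·k.
Dividing both sides by k: k^(1−α) = s / (n + g + δ).
k^0.56 = 0.23 / (0.029 + 0.024 + 0.079) = 0.23 / 0.132 = 1.7424
k* = 1.7424^(1/0.56) ≈ 2.6954
y* = (k*)^α = 2.6954^0.44 ≈ 1.5469

y* = 1.55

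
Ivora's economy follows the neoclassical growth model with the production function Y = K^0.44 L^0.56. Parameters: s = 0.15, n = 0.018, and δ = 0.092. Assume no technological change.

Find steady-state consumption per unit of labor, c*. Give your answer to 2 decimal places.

Steady state requires s·f(k) = (n + δ)·k, i.e. s·k^α = (n + δ)·k.
Rearranging, k^(1−α) = s / (n + δ).
k^0.56 = 0.15 / (0.018 + 0.092) = 0.15 / 0.110 = 1.3636
k* = 1.3636^(1/0.56) ≈ 1.7399
y* = (k*)^α = 1.7399^0.44 ≈ 1.2759
c* = (1 − s)·y* = (1 − 0.15) × 1.2759 ≈ 1.0845

c* ≈ 1.08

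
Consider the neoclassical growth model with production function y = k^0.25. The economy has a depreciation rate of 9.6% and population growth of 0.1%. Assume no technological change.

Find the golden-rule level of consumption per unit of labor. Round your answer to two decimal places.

c_gold ≈ 1.03

At the golden rule, f'(k) = n + δ, so α·k^(α−1) = n + δ and k_gold = (α/(n + δ))^(1/(1−α)).
k_gold = (0.25/0.097)^(1/0.75) = 2.5773^1.3333 ≈ 3.5335
c_gold = f(k_gold) − (n + δ)·k_gold = 1.3710 − 0.097×3.5335 ≈ 1.0283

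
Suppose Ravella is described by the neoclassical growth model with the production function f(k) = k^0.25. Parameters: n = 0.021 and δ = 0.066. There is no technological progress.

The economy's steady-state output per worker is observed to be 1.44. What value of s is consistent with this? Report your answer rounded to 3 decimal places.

s ≈ 0.260

At the steady state, Δk = 0, so s·k^α = (n + δ)·k.
Since y* = [s/(n + δ)]^(α/(1−α)), we have s/(n + δ) = (y*)^((1−α)/α) = 1.44^3 = 2.9860.
Therefore s = 2.9860 × (n + δ) = 2.9860 × 0.087 = 0.2598.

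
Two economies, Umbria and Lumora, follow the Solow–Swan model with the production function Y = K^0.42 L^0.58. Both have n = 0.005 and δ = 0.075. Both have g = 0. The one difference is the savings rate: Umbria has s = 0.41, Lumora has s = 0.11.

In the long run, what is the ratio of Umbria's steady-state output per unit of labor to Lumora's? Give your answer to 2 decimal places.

ratio ≈ 2.59

Steady-state y* = [s/(n + δ)]^(α/(1−α)), so the ratio is [ (s_U/(n + δ)_U) / (s_L/(n + δ)_L) ]^0.7241.
s_U/(n + δ)_U = 0.41/0.080 = 5.1250; s_L/(n + δ)_L = 0.11/0.080 = 1.3750.
Ratio = (5.1250/1.3750)^0.7241 = 3.7273^0.7241 ≈ 2.5927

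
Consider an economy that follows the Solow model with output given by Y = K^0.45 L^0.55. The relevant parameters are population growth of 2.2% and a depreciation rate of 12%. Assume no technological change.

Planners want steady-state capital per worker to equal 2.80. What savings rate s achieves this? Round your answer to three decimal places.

At the steady state, Δk = 0, so s·k^α = (n + δ)·k.
So s / (n + δ) = (k*)^(1−α) = 2.80^0.55 = 1.7617.
Therefore s = 1.7617 × (n + δ) = 1.7617 × 0.142 = 0.2502.

s ≈ 0.250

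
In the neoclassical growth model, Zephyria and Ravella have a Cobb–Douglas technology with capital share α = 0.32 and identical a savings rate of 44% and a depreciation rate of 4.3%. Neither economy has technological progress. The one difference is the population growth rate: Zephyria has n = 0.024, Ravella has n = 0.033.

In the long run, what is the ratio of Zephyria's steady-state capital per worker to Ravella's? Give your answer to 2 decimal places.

k*_Z / k*_R ≈ 1.20

Steady-state k* = [s/(n + δ)]^(1/(1−α)), so the ratio is [ (s_Z/(n + δ)_Z) / (s_R/(n + δ)_R) ]^1.4706.
s_Z/(n + δ)_Z = 0.44/0.067 = 6.5672; s_R/(n + δ)_R = 0.44/0.076 = 5.7895.
Ratio = (6.5672/5.7895)^1.4706 = 1.1343^1.4706 ≈ 1.2036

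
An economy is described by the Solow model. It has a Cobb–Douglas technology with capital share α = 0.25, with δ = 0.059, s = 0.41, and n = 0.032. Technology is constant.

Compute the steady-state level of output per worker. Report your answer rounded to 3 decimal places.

Steady state requires s·f(k) = (n + δ)·k, i.e. s·k^α = (n + δ)·k.
Rearranging, k^(1−α) = s / (n + δ).
k^0.75 = 0.41 / (0.032 + 0.059) = 0.41 / 0.091 = 4.5055
k* = 4.5055^(1/0.75) ≈ 7.4414
y* = (k*)^α = 7.4414^0.25 ≈ 1.6516

y* = 1.652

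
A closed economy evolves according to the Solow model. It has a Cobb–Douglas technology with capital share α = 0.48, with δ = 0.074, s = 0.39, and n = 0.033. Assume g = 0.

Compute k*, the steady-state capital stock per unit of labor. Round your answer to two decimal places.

k* ≈ 12.03

At the steady state, Δk = 0, so s·k^α = (n + δ)·k.
Dividing both sides by k: k^(1−α) = s / (n + δ).
k^0.52 = 0.39 / (0.033 + 0.074) = 0.39 / 0.107 = 3.6449
k* = 3.6449^(1/0.52) ≈ 12.0272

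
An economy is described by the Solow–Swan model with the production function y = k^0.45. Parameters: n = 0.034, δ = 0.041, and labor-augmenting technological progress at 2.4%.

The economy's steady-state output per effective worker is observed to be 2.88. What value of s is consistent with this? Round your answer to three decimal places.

s ≈ 0.361

In steady state, investment equals break-even investment: s·k^α = (n + g + δ)·k.
Since y* = [s/(n + g + δ)]^(α/(1−α)), we have s/(n + g + δ) = (y*)^((1−α)/α) = 2.88^1.2222 = 3.6431.
Therefore s = 3.6431 × (n + g + δ) = 3.6431 × 0.099 = 0.3607.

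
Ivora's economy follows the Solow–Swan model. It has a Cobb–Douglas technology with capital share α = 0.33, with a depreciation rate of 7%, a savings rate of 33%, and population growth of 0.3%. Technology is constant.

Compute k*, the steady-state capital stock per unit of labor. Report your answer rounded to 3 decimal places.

k* = 9.504

Steady state requires s·f(k) = (n + δ)·k, i.e. s·k^α = (n + δ)·k.
Dividing both sides by k: k^(1−α) = s / (n + δ).
k^0.67 = 0.33 / (0.003 + 0.070) = 0.33 / 0.073 = 4.5205
k* = 4.5205^(1/0.67) ≈ 9.5036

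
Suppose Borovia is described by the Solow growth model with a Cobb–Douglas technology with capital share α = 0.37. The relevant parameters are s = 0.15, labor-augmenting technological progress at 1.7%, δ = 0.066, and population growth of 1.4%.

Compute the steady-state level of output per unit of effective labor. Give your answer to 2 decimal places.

y* = 1.29

In steady state, investment equals break-even investment: s·k^α = (n + g + δ)·k.
Rearranging, k^(1−α) = s / (n + g + δ).
k^0.63 = 0.15 / (0.014 + 0.017 + 0.066) = 0.15 / 0.097 = 1.5464
k* = 1.5464^(1/0.63) ≈ 1.9976
y* = (k*)^α = 1.9976^0.37 ≈ 1.2918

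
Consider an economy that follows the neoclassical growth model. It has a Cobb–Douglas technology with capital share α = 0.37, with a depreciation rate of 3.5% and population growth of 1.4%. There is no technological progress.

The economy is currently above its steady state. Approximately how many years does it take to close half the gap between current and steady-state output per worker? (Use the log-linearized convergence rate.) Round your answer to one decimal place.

Near the steady state the convergence rate is λ = (1 − α)(n + δ).
λ = (1 − 0.37) × 0.049 = 0.63 × 0.049 = 0.03087
Half-life = ln 2 / λ = 0.6931 / 0.03087 ≈ 22.45 years

t_½ ≈ 22.5 years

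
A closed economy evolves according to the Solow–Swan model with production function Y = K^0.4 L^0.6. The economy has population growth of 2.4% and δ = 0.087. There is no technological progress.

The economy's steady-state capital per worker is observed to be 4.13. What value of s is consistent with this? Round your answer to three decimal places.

At the steady state, Δk = 0, so s·k^α = (n + δ)·k.
So s / (n + δ) = (k*)^(1−α) = 4.13^0.6 = 2.3419.
Therefore s = 2.3419 × (n + δ) = 2.3419 × 0.111 = 0.2600.

s ≈ 0.260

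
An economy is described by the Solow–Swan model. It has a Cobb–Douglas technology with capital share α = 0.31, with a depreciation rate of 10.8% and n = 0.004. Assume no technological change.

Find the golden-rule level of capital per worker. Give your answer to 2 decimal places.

The golden rule sets f'(k) = n + δ, i.e. α·k^(α−1) = n + δ.
So k^(1−α) = α / (n + δ) = 0.31 / 0.112 = 2.7679.
k_gold = 2.7679^(1/0.69) ≈ 4.3732

k_gold ≈ 4.37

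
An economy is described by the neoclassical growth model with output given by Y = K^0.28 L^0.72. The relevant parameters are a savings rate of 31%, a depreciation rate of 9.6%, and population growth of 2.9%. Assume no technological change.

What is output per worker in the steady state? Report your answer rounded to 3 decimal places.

Steady state requires s·f(k) = (n + δ)·k, i.e. s·k^α = (n + δ)·k.
Rearranging, k^(1−α) = s / (n + δ).
k^0.72 = 0.31 / (0.029 + 0.096) = 0.31 / 0.125 = 2.4800
k* = 2.4800^(1/0.72) ≈ 3.5306
y* = (k*)^α = 3.5306^0.28 ≈ 1.4236

y* ≈ 1.424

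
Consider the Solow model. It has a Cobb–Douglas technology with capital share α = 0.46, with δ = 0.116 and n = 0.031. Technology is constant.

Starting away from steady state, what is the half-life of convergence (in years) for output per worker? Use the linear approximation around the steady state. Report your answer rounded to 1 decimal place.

half-life ≈ 8.7 years

Near the steady state the convergence rate is λ = (1 − α)(n + δ).
λ = (1 − 0.46) × 0.147 = 0.54 × 0.147 = 0.07938
Half-life = ln 2 / λ = 0.6931 / 0.07938 ≈ 8.73 years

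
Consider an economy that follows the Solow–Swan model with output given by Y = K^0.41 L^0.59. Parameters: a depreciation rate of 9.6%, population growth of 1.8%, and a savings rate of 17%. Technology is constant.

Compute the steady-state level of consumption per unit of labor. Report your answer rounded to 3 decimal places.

Steady state requires s·f(k) = (n + δ)·k, i.e. s·k^α = (n + δ)·k.
Rearranging, k^(1−α) = s / (n + δ).
k^0.59 = 0.17 / (0.018 + 0.096) = 0.17 / 0.114 = 1.4912
k* = 1.4912^(1/0.59) ≈ 1.9685
y* = (k*)^α = 1.9685^0.41 ≈ 1.3201
c* = (1 − s)·y* = (1 − 0.17) × 1.3201 ≈ 1.0957

c* ≈ 1.096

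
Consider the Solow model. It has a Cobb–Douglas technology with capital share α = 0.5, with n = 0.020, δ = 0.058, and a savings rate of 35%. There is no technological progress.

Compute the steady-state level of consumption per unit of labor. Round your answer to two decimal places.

c* ≈ 2.92

Steady state requires s·f(k) = (n + δ)·k, i.e. s·k^α = (n + δ)·k.
Rearranging, k^(1−α) = s / (n + δ).
k^0.5 = 0.35 / (0.020 + 0.058) = 0.35 / 0.078 = 4.4872
k* = 4.4872^(1/0.5) ≈ 20.1350
y* = (k*)^α = 20.1350^0.5 ≈ 4.4872
c* = (1 − s)·y* = (1 − 0.35) × 4.4872 ≈ 2.9167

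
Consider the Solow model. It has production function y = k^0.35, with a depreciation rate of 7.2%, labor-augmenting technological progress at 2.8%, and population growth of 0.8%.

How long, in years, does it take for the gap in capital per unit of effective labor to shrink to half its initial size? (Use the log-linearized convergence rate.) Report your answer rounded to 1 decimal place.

t_½ ≈ 9.9 years

Near the steady state the convergence rate is λ = (1 − α)(n + g + δ).
λ = (1 − 0.35) × 0.108 = 0.65 × 0.108 = 0.0702
Half-life = ln 2 / λ = 0.6931 / 0.0702 ≈ 9.87 years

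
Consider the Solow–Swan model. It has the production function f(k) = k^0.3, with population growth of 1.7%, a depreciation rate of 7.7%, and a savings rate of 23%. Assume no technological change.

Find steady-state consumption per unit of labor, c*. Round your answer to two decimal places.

In steady state, investment equals break-even investment: s·k^α = (n + δ)·k.
Rearranging, k^(1−α) = s / (n + δ).
k^0.7 = 0.23 / (0.017 + 0.077) = 0.23 / 0.094 = 2.4468
k* = 2.4468^(1/0.7) ≈ 3.5904
y* = (k*)^α = 3.5904^0.3 ≈ 1.4674
c* = (1 − s)·y* = (1 − 0.23) × 1.4674 ≈ 1.1299

c* = 1.13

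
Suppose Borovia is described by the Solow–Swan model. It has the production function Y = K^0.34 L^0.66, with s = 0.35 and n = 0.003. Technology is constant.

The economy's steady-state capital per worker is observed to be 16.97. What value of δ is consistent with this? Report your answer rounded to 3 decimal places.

δ ≈ 0.051

In steady state, investment equals break-even investment: s·k^α = (n + δ)·k.
So s / (n + δ) = (k*)^(1−α) = 16.97^0.66 = 6.4802.
Therefore n + δ = s / 6.4802 = 0.35 / 6.4802 = 0.0540, so δ = 0.0540 − 0.003 = 0.0510.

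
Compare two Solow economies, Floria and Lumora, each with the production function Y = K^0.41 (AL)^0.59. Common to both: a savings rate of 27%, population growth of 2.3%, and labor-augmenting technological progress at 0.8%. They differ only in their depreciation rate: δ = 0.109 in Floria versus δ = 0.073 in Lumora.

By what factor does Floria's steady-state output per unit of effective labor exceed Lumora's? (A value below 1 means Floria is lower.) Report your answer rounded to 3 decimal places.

ratio ≈ 0.813

Steady-state y* = [s/(n + g + δ)]^(α/(1−α)), so the ratio is [ (s_F/(n + g + δ)_F) / (s_L/(n + g + δ)_L) ]^0.6949.
s_F/(n + g + δ)_F = 0.27/0.140 = 1.9286; s_L/(n + g + δ)_L = 0.27/0.104 = 2.5962.
Ratio = (1.9286/2.5962)^0.6949 = 0.7429^0.6949 ≈ 0.8134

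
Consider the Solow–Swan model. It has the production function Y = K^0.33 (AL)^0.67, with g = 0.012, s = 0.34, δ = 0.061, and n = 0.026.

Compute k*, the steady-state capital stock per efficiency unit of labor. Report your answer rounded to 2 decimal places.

In steady state, investment equals break-even investment: s·k^α = (n + g + δ)·k.
Rearranging, k^(1−α) = s / (n + g + δ).
k^0.67 = 0.34 / (0.026 + 0.012 + 0.061) = 0.34 / 0.099 = 3.4343
k* = 3.4343^(1/0.67) ≈ 6.3061

k* = 6.31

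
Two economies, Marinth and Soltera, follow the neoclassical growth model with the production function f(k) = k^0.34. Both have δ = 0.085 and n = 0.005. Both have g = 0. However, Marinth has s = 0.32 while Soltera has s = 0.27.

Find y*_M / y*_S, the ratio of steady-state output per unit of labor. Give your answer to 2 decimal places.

Steady-state y* = [s/(n + δ)]^(α/(1−α)), so the ratio is [ (s_M/(n + δ)_M) / (s_S/(n + δ)_S) ]^0.5152.
s_M/(n + δ)_M = 0.32/0.090 = 3.5556; s_S/(n + δ)_S = 0.27/0.090 = 3.0000.
Ratio = (3.5556/3.0000)^0.5152 = 1.1852^0.5152 ≈ 1.0915

y*_M / y*_S ≈ 1.09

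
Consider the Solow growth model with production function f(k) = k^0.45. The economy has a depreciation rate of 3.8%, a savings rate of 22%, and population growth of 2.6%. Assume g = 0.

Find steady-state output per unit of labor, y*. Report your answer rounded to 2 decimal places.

y* ≈ 2.75

Steady state requires s·f(k) = (n + δ)·k, i.e. s·k^α = (n + δ)·k.
Dividing both sides by k: k^(1−α) = s / (n + δ).
k^0.55 = 0.22 / (0.026 + 0.038) = 0.22 / 0.064 = 3.4375
k* = 3.4375^(1/0.55) ≈ 9.4403
y* = (k*)^α = 9.4403^0.45 ≈ 2.7463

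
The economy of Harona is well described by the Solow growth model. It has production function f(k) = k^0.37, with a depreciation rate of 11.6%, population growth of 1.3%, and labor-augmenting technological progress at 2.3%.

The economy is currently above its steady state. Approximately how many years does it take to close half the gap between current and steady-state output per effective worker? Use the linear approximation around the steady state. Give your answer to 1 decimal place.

about 7.2 years

Near the steady state the convergence rate is λ = (1 − α)(n + g + δ).
λ = (1 − 0.37) × 0.152 = 0.63 × 0.152 = 0.09576
Half-life = ln 2 / λ = 0.6931 / 0.09576 ≈ 7.24 years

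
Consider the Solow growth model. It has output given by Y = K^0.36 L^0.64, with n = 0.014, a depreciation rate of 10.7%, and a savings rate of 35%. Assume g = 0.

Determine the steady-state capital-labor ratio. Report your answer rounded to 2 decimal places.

At the steady state, Δk = 0, so s·k^α = (n + δ)·k.
Dividing both sides by k: k^(1−α) = s / (n + δ).
k^0.64 = 0.35 / (0.014 + 0.107) = 0.35 / 0.121 = 2.8926
k* = 2.8926^(1/0.64) ≈ 5.2573

k* = 5.26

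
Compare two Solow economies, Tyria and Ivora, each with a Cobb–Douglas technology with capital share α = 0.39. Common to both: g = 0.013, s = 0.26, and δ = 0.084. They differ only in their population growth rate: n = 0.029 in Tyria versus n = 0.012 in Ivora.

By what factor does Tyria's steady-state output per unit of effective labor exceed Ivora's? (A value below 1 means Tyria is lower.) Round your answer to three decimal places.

y*_T / y*_I ≈ 0.912

Steady-state y* = [s/(n + g + δ)]^(α/(1−α)), so the ratio is [ (s_T/(n + g + δ)_T) / (s_I/(n + g + δ)_I) ]^0.6393.
s_T/(n + g + δ)_T = 0.26/0.126 = 2.0635; s_I/(n + g + δ)_I = 0.26/0.109 = 2.3853.
Ratio = (2.0635/2.3853)^0.6393 = 0.8651^0.6393 ≈ 0.9115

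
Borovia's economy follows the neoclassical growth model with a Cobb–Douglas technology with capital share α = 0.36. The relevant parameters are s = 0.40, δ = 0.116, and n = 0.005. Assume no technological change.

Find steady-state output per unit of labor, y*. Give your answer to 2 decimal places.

Steady state requires s·f(k) = (n + δ)·k, i.e. s·k^α = (n + δ)·k.
Dividing both sides by k: k^(1−α) = s / (n + δ).
k^0.64 = 0.40 / (0.005 + 0.116) = 0.40 / 0.121 = 3.3058
k* = 3.3058^(1/0.64) ≈ 6.4769
y* = (k*)^α = 6.4769^0.36 ≈ 1.9593

y* = 1.96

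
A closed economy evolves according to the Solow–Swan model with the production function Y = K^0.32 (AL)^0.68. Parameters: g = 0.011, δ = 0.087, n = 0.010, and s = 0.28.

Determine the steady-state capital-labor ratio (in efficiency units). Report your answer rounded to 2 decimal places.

k* = 4.06

In steady state, investment equals break-even investment: s·k^α = (n + g + δ)·k.
Dividing both sides by k: k^(1−α) = s / (n + g + δ).
k^0.68 = 0.28 / (0.010 + 0.011 + 0.087) = 0.28 / 0.108 = 2.5926
k* = 2.5926^(1/0.68) ≈ 4.0591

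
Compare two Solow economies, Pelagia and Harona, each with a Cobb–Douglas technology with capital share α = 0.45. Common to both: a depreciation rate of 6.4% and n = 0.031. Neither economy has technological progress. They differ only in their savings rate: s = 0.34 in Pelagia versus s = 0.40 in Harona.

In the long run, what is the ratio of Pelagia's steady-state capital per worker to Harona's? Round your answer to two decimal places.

Steady-state k* = [s/(n + δ)]^(1/(1−α)), so the ratio is [ (s_P/(n + δ)_P) / (s_H/(n + δ)_H) ]^1.8182.
s_P/(n + δ)_P = 0.34/0.095 = 3.5789; s_H/(n + δ)_H = 0.40/0.095 = 4.2105.
Ratio = (3.5789/4.2105)^1.8182 = 0.8500^1.8182 ≈ 0.7442

ratio ≈ 0.74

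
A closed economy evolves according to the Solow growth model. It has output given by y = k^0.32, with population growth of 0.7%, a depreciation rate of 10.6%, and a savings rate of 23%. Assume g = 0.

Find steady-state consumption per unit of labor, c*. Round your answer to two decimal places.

At the steady state, Δk = 0, so s·k^α = (n + δ)·k.
Rearranging, k^(1−α) = s / (n + δ).
k^0.68 = 0.23 / (0.007 + 0.106) = 0.23 / 0.113 = 2.0354
k* = 2.0354^(1/0.68) ≈ 2.8438
y* = (k*)^α = 2.8438^0.32 ≈ 1.3972
c* = (1 − s)·y* = (1 − 0.23) × 1.3972 ≈ 1.0758

c* ≈ 1.08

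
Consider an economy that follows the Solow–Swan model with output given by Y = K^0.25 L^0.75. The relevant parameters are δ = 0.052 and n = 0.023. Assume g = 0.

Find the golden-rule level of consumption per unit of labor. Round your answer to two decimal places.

At the golden rule, f'(k) = n + δ, so α·k^(α−1) = n + δ and k_gold = (α/(n + δ))^(1/(1−α)).
k_gold = (0.25/0.075)^(1/0.75) = 3.3333^1.3333 ≈ 4.9791
c_gold = f(k_gold) − (n + δ)·k_gold = 1.4938 − 0.075×4.9791 ≈ 1.1204

c_gold ≈ 1.12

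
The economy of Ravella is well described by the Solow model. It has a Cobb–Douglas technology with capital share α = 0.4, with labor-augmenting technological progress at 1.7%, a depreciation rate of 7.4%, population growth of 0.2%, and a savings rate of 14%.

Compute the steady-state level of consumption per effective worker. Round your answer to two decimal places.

c* ≈ 1.13

In steady state, investment equals break-even investment: s·k^α = (n + g + δ)·k.
Dividing both sides by k: k^(1−α) = s / (n + g + δ).
k^0.6 = 0.14 / (0.002 + 0.017 + 0.074) = 0.14 / 0.093 = 1.5054
k* = 1.5054^(1/0.6) ≈ 1.9774
y* = (k*)^α = 1.9774^0.4 ≈ 1.3135
c* = (1 − s)·y* = (1 − 0.14) × 1.3135 ≈ 1.1296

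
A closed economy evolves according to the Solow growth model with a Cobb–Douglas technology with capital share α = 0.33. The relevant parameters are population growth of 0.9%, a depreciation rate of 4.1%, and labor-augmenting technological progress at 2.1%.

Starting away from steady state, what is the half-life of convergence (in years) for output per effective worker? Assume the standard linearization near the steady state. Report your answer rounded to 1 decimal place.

half-life ≈ 14.6 years

Near the steady state the convergence rate is λ = (1 − α)(n + g + δ).
λ = (1 − 0.33) × 0.071 = 0.67 × 0.071 = 0.04757
Half-life = ln 2 / λ = 0.6931 / 0.04757 ≈ 14.57 years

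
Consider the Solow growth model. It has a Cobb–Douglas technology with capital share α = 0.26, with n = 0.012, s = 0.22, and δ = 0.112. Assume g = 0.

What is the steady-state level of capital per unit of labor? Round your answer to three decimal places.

At the steady state, Δk = 0, so s·k^α = (n + δ)·k.
Rearranging, k^(1−α) = s / (n + δ).
k^0.74 = 0.22 / (0.012 + 0.112) = 0.22 / 0.124 = 1.7742
k* = 1.7742^(1/0.74) ≈ 2.1702

k* ≈ 2.170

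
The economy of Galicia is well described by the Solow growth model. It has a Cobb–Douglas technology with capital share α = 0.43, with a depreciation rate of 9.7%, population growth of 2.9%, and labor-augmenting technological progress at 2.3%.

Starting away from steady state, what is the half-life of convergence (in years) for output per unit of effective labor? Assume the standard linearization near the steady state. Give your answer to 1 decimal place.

about 8.2 years

Near the steady state the convergence rate is λ = (1 − α)(n + g + δ).
λ = (1 − 0.43) × 0.149 = 0.57 × 0.149 = 0.08493
Half-life = ln 2 / λ = 0.6931 / 0.08493 ≈ 8.16 years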